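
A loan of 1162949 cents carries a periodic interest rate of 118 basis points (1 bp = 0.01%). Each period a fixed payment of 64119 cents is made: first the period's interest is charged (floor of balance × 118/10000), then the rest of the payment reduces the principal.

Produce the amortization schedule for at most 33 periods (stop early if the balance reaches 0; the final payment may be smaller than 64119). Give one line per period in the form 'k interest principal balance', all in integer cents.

1 13722 50397 1112552
2 13128 50991 1061561
3 12526 51593 1009968
4 11917 52202 957766
5 11301 52818 904948
6 10678 53441 851507
7 10047 54072 797435
8 9409 54710 742725
9 8764 55355 687370
10 8110 56009 631361
11 7450 56669 574692
12 6781 57338 517354
13 6104 58015 459339
14 5420 58699 400640
15 4727 59392 341248
16 4026 60093 281155
17 3317 60802 220353
18 2600 61519 158834
19 1874 62245 96589
20 1139 62980 33609
21 396 33609 0

1. interest=⌊1162949·118/10000⌋=13722; principal=64119-13722=50397; balance=1162949-50397=1112552
2. interest=⌊1112552·118/10000⌋=13128; principal=64119-13128=50991; balance=1112552-50991=1061561
3. interest=⌊1061561·118/10000⌋=12526; principal=64119-12526=51593; balance=1061561-51593=1009968
4. interest=⌊1009968·118/10000⌋=11917; principal=64119-11917=52202; balance=1009968-52202=957766
5. interest=⌊957766·118/10000⌋=11301; principal=64119-11301=52818; balance=957766-52818=904948
6. interest=⌊904948·118/10000⌋=10678; principal=64119-10678=53441; balance=904948-53441=851507
7. interest=⌊851507·118/10000⌋=10047; principal=64119-10047=54072; balance=851507-54072=797435
8. interest=⌊797435·118/10000⌋=9409; principal=64119-9409=54710; balance=797435-54710=742725
9. interest=⌊742725·118/10000⌋=8764; principal=64119-8764=55355; balance=742725-55355=687370
10. interest=⌊687370·118/10000⌋=8110; principal=64119-8110=56009; balance=687370-56009=631361
11. interest=⌊631361·118/10000⌋=7450; principal=64119-7450=56669; balance=631361-56669=574692
12. interest=⌊574692·118/10000⌋=6781; principal=64119-6781=57338; balance=574692-57338=517354
13. interest=⌊517354·118/10000⌋=6104; principal=64119-6104=58015; balance=517354-58015=459339
14. interest=⌊459339·118/10000⌋=5420; principal=64119-5420=58699; balance=459339-58699=400640
15. interest=⌊400640·118/10000⌋=4727; principal=64119-4727=59392; balance=400640-59392=341248
16. interest=⌊341248·118/10000⌋=4026; principal=64119-4026=60093; balance=341248-60093=281155
17. interest=⌊281155·118/10000⌋=3317; principal=64119-3317=60802; balance=281155-60802=220353
18. interest=⌊220353·118/10000⌋=2600; principal=64119-2600=61519; balance=220353-61519=158834
19. interest=⌊158834·118/10000⌋=1874; principal=64119-1874=62245; balance=158834-62245=96589
20. interest=⌊96589·118/10000⌋=1139; principal=64119-1139=62980; balance=96589-62980=33609
21. interest=⌊33609·118/10000⌋=396; principal=min(64119-396,33609)=33609; balance=33609-33609=0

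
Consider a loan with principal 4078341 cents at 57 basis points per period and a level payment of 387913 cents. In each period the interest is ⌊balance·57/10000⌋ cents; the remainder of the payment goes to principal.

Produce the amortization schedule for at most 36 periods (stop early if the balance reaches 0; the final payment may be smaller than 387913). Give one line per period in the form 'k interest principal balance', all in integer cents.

1. interest=⌊4078341·57/10000⌋=23246; principal=387913-23246=364667; balance=4078341-364667=3713674
2. interest=⌊3713674·57/10000⌋=21167; principal=387913-21167=366746; balance=3713674-366746=3346928
3. interest=⌊3346928·57/10000⌋=19077; principal=387913-19077=368836; balance=3346928-368836=2978092
4. interest=⌊2978092·57/10000⌋=16975; principal=387913-16975=370938; balance=2978092-370938=2607154
5. interest=⌊2607154·57/10000⌋=14860; principal=387913-14860=373053; balance=2607154-373053=2234101
6. interest=⌊2234101·57/10000⌋=12734; principal=387913-12734=375179; balance=2234101-375179=1858922
7. interest=⌊1858922·57/10000⌋=10595; principal=387913-10595=377318; balance=1858922-377318=1481604
8. interest=⌊1481604·57/10000⌋=8445; principal=387913-8445=379468; balance=1481604-379468=1102136
9. interest=⌊1102136·57/10000⌋=6282; principal=387913-6282=381631; balance=1102136-381631=720505
10. interest=⌊720505·57/10000⌋=4106; principal=387913-4106=383807; balance=720505-383807=336698
11. interest=⌊336698·57/10000⌋=1919; principal=min(387913-1919,336698)=336698; balance=336698-336698=0

1 23246 364667 3713674
2 21167 366746 3346928
3 19077 368836 2978092
4 16975 370938 2607154
5 14860 373053 2234101
6 12734 375179 1858922
7 10595 377318 1481604
8 8445 379468 1102136
9 6282 381631 720505
10 4106 383807 336698
11 1919 336698 0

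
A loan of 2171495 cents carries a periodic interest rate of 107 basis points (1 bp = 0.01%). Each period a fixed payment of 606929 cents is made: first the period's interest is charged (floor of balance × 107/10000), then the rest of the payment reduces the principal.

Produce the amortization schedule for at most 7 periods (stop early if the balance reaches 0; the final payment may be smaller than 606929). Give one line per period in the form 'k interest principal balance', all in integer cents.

1 23234 583695 1587800
2 16989 589940 997860
3 10677 596252 401608
4 4297 401608 0

1. interest=⌊2171495·107/10000⌋=23234; principal=606929-23234=583695; balance=2171495-583695=1587800
2. interest=⌊1587800·107/10000⌋=16989; principal=606929-16989=589940; balance=1587800-589940=997860
3. interest=⌊997860·107/10000⌋=10677; principal=606929-10677=596252; balance=997860-596252=401608
4. interest=⌊401608·107/10000⌋=4297; principal=min(606929-4297,401608)=401608; balance=401608-401608=0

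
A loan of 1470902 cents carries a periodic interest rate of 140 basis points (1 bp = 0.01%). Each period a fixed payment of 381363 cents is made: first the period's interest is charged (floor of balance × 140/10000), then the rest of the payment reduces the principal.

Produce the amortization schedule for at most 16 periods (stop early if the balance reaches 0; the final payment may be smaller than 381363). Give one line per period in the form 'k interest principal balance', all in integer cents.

1. interest=⌊1470902·140/10000⌋=20592; principal=381363-20592=360771; balance=1470902-360771=1110131
2. interest=⌊1110131·140/10000⌋=15541; principal=381363-15541=365822; balance=1110131-365822=744309
3. interest=⌊744309·140/10000⌋=10420; principal=381363-10420=370943; balance=744309-370943=373366
4. interest=⌊373366·140/10000⌋=5227; principal=min(381363-5227,373366)=373366; balance=373366-373366=0

1 20592 360771 1110131
2 15541 365822 744309
3 10420 370943 373366
4 5227 373366 0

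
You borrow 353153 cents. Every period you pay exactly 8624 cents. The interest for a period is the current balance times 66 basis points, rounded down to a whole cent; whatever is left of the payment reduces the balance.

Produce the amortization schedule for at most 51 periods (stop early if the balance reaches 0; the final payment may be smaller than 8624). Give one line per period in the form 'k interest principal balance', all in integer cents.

1 2330 6294 346859
2 2289 6335 340524
3 2247 6377 334147
4 2205 6419 327728
5 2163 6461 321267
6 2120 6504 314763
7 2077 6547 308216
8 2034 6590 301626
9 1990 6634 294992
10 1946 6678 288314
11 1902 6722 281592
12 1858 6766 274826
13 1813 6811 268015
14 1768 6856 261159
15 1723 6901 254258
16 1678 6946 247312
17 1632 6992 240320
18 1586 7038 233282
19 1539 7085 226197
20 1492 7132 219065
21 1445 7179 211886
22 1398 7226 204660
23 1350 7274 197386
24 1302 7322 190064
25 1254 7370 182694
26 1205 7419 175275
27 1156 7468 167807
28 1107 7517 160290
29 1057 7567 152723
30 1007 7617 145106
31 957 7667 137439
32 907 7717 129722
33 856 7768 121954
34 804 7820 114134
35 753 7871 106263
36 701 7923 98340
37 649 7975 90365
38 596 8028 82337
39 543 8081 74256
40 490 8134 66122
41 436 8188 57934
42 382 8242 49692
43 327 8297 41395
44 273 8351 33044
45 218 8406 24638
46 162 8462 16176
47 106 8518 7658
48 50 7658 0

1. interest=⌊353153·66/10000⌋=2330; principal=8624-2330=6294; balance=353153-6294=346859
2. interest=⌊346859·66/10000⌋=2289; principal=8624-2289=6335; balance=346859-6335=340524
3. interest=⌊340524·66/10000⌋=2247; principal=8624-2247=6377; balance=340524-6377=334147
4. interest=⌊334147·66/10000⌋=2205; principal=8624-2205=6419; balance=334147-6419=327728
5. interest=⌊327728·66/10000⌋=2163; principal=8624-2163=6461; balance=327728-6461=321267
6. interest=⌊321267·66/10000⌋=2120; principal=8624-2120=6504; balance=321267-6504=314763
7. interest=⌊314763·66/10000⌋=2077; principal=8624-2077=6547; balance=314763-6547=308216
8. interest=⌊308216·66/10000⌋=2034; principal=8624-2034=6590; balance=308216-6590=301626
9. interest=⌊301626·66/10000⌋=1990; principal=8624-1990=6634; balance=301626-6634=294992
10. interest=⌊294992·66/10000⌋=1946; principal=8624-1946=6678; balance=294992-6678=288314
11. interest=⌊288314·66/10000⌋=1902; principal=8624-1902=6722; balance=288314-6722=281592
12. interest=⌊281592·66/10000⌋=1858; principal=8624-1858=6766; balance=281592-6766=274826
13. interest=⌊274826·66/10000⌋=1813; principal=8624-1813=6811; balance=274826-6811=268015
14. interest=⌊268015·66/10000⌋=1768; principal=8624-1768=6856; balance=268015-6856=261159
15. interest=⌊261159·66/10000⌋=1723; principal=8624-1723=6901; balance=261159-6901=254258
16. interest=⌊254258·66/10000⌋=1678; principal=8624-1678=6946; balance=254258-6946=247312
17. interest=⌊247312·66/10000⌋=1632; principal=8624-1632=6992; balance=247312-6992=240320
18. interest=⌊240320·66/10000⌋=1586; principal=8624-1586=7038; balance=240320-7038=233282
19. interest=⌊233282·66/10000⌋=1539; principal=8624-1539=7085; balance=233282-7085=226197
20. interest=⌊226197·66/10000⌋=1492; principal=8624-1492=7132; balance=226197-7132=219065
21. interest=⌊219065·66/10000⌋=1445; principal=8624-1445=7179; balance=219065-7179=211886
22. interest=⌊211886·66/10000⌋=1398; principal=8624-1398=7226; balance=211886-7226=204660
23. interest=⌊204660·66/10000⌋=1350; principal=8624-1350=7274; balance=204660-7274=197386
24. interest=⌊197386·66/10000⌋=1302; principal=8624-1302=7322; balance=197386-7322=190064
25. interest=⌊190064·66/10000⌋=1254; principal=8624-1254=7370; balance=190064-7370=182694
26. interest=⌊182694·66/10000⌋=1205; principal=8624-1205=7419; balance=182694-7419=175275
27. interest=⌊175275·66/10000⌋=1156; principal=8624-1156=7468; balance=175275-7468=167807
28. interest=⌊167807·66/10000⌋=1107; principal=8624-1107=7517; balance=167807-7517=160290
29. interest=⌊160290·66/10000⌋=1057; principal=8624-1057=7567; balance=160290-7567=152723
30. interest=⌊152723·66/10000⌋=1007; principal=8624-1007=7617; balance=152723-7617=145106
31. interest=⌊145106·66/10000⌋=957; principal=8624-957=7667; balance=145106-7667=137439
32. interest=⌊137439·66/10000⌋=907; principal=8624-907=7717; balance=137439-7717=129722
33. interest=⌊129722·66/10000⌋=856; principal=8624-856=7768; balance=129722-7768=121954
34. interest=⌊121954·66/10000⌋=804; principal=8624-804=7820; balance=121954-7820=114134
35. interest=⌊114134·66/10000⌋=753; principal=8624-753=7871; balance=114134-7871=106263
36. interest=⌊106263·66/10000⌋=701; principal=8624-701=7923; balance=106263-7923=98340
37. interest=⌊98340·66/10000⌋=649; principal=8624-649=7975; balance=98340-7975=90365
38. interest=⌊90365·66/10000⌋=596; principal=8624-596=8028; balance=90365-8028=82337
39. interest=⌊82337·66/10000⌋=543; principal=8624-543=8081; balance=82337-8081=74256
40. interest=⌊74256·66/10000⌋=490; principal=8624-490=8134; balance=74256-8134=66122
41. interest=⌊66122·66/10000⌋=436; principal=8624-436=8188; balance=66122-8188=57934
42. interest=⌊57934·66/10000⌋=382; principal=8624-382=8242; balance=57934-8242=49692
43. interest=⌊49692·66/10000⌋=327; principal=8624-327=8297; balance=49692-8297=41395
44. interest=⌊41395·66/10000⌋=273; principal=8624-273=8351; balance=41395-8351=33044
45. interest=⌊33044·66/10000⌋=218; principal=8624-218=8406; balance=33044-8406=24638
46. interest=⌊24638·66/10000⌋=162; principal=8624-162=8462; balance=24638-8462=16176
47. interest=⌊16176·66/10000⌋=106; principal=8624-106=8518; balance=16176-8518=7658
48. interest=⌊7658·66/10000⌋=50; principal=min(8624-50,7658)=7658; balance=7658-7658=0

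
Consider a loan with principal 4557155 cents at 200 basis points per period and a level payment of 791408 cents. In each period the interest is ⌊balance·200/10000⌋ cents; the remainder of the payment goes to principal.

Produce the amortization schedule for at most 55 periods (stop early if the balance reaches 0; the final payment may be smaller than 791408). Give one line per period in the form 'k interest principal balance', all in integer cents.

1 91143 700265 3856890
2 77137 714271 3142619
3 62852 728556 2414063
4 48281 743127 1670936
5 33418 757990 912946
6 18258 773150 139796
7 2795 139796 0

1. interest=⌊4557155·200/10000⌋=91143; principal=791408-91143=700265; balance=4557155-700265=3856890
2. interest=⌊3856890·200/10000⌋=77137; principal=791408-77137=714271; balance=3856890-714271=3142619
3. interest=⌊3142619·200/10000⌋=62852; principal=791408-62852=728556; balance=3142619-728556=2414063
4. interest=⌊2414063·200/10000⌋=48281; principal=791408-48281=743127; balance=2414063-743127=1670936
5. interest=⌊1670936·200/10000⌋=33418; principal=791408-33418=757990; balance=1670936-757990=912946
6. interest=⌊912946·200/10000⌋=18258; principal=791408-18258=773150; balance=912946-773150=139796
7. interest=⌊139796·200/10000⌋=2795; principal=min(791408-2795,139796)=139796; balance=139796-139796=0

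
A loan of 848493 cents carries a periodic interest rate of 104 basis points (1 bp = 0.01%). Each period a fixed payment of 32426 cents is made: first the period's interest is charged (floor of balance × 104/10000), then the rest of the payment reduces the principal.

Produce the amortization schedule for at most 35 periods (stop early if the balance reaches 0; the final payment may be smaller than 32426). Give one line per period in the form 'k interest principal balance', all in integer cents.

1. interest=⌊848493·104/10000⌋=8824; principal=32426-8824=23602; balance=848493-23602=824891
2. interest=⌊824891·104/10000⌋=8578; principal=32426-8578=23848; balance=824891-23848=801043
3. interest=⌊801043·104/10000⌋=8330; principal=32426-8330=24096; balance=801043-24096=776947
4. interest=⌊776947·104/10000⌋=8080; principal=32426-8080=24346; balance=776947-24346=752601
5. interest=⌊752601·104/10000⌋=7827; principal=32426-7827=24599; balance=752601-24599=728002
6. interest=⌊728002·104/10000⌋=7571; principal=32426-7571=24855; balance=728002-24855=703147
7. interest=⌊703147·104/10000⌋=7312; principal=32426-7312=25114; balance=703147-25114=678033
8. interest=⌊678033·104/10000⌋=7051; principal=32426-7051=25375; balance=678033-25375=652658
9. interest=⌊652658·104/10000⌋=6787; principal=32426-6787=25639; balance=652658-25639=627019
10. interest=⌊627019·104/10000⌋=6520; principal=32426-6520=25906; balance=627019-25906=601113
11. interest=⌊601113·104/10000⌋=6251; principal=32426-6251=26175; balance=601113-26175=574938
12. interest=⌊574938·104/10000⌋=5979; principal=32426-5979=26447; balance=574938-26447=548491
13. interest=⌊548491·104/10000⌋=5704; principal=32426-5704=26722; balance=548491-26722=521769
14. interest=⌊521769·104/10000⌋=5426; principal=32426-5426=27000; balance=521769-27000=494769
15. interest=⌊494769·104/10000⌋=5145; principal=32426-5145=27281; balance=494769-27281=467488
16. interest=⌊467488·104/10000⌋=4861; principal=32426-4861=27565; balance=467488-27565=439923
17. interest=⌊439923·104/10000⌋=4575; principal=32426-4575=27851; balance=439923-27851=412072
18. interest=⌊412072·104/10000⌋=4285; principal=32426-4285=28141; balance=412072-28141=383931
19. interest=⌊383931·104/10000⌋=3992; principal=32426-3992=28434; balance=383931-28434=355497
20. interest=⌊355497·104/10000⌋=3697; principal=32426-3697=28729; balance=355497-28729=326768
21. interest=⌊326768·104/10000⌋=3398; principal=32426-3398=29028; balance=326768-29028=297740
22. interest=⌊297740·104/10000⌋=3096; principal=32426-3096=29330; balance=297740-29330=268410
23. interest=⌊268410·104/10000⌋=2791; principal=32426-2791=29635; balance=268410-29635=238775
24. interest=⌊238775·104/10000⌋=2483; principal=32426-2483=29943; balance=238775-29943=208832
25. interest=⌊208832·104/10000⌋=2171; principal=32426-2171=30255; balance=208832-30255=178577
26. interest=⌊178577·104/10000⌋=1857; principal=32426-1857=30569; balance=178577-30569=148008
27. interest=⌊148008·104/10000⌋=1539; principal=32426-1539=30887; balance=148008-30887=117121
28. interest=⌊117121·104/10000⌋=1218; principal=32426-1218=31208; balance=117121-31208=85913
29. interest=⌊85913·104/10000⌋=893; principal=32426-893=31533; balance=85913-31533=54380
30. interest=⌊54380·104/10000⌋=565; principal=32426-565=31861; balance=54380-31861=22519
31. interest=⌊22519·104/10000⌋=234; principal=min(32426-234,22519)=22519; balance=22519-22519=0

1 8824 23602 824891
2 8578 23848 801043
3 8330 24096 776947
4 8080 24346 752601
5 7827 24599 728002
6 7571 24855 703147
7 7312 25114 678033
8 7051 25375 652658
9 6787 25639 627019
10 6520 25906 601113
11 6251 26175 574938
12 5979 26447 548491
13 5704 26722 521769
14 5426 27000 494769
15 5145 27281 467488
16 4861 27565 439923
17 4575 27851 412072
18 4285 28141 383931
19 3992 28434 355497
20 3697 28729 326768
21 3398 29028 297740
22 3096 29330 268410
23 2791 29635 238775
24 2483 29943 208832
25 2171 30255 178577
26 1857 30569 148008
27 1539 30887 117121
28 1218 31208 85913
29 893 31533 54380
30 565 31861 22519
31 234 22519 0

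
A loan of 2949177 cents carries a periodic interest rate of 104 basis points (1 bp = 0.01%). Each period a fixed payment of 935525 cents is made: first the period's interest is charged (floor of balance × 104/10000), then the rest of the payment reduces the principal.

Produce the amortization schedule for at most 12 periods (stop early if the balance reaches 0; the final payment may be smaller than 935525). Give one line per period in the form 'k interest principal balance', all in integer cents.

1 30671 904854 2044323
2 21260 914265 1130058
3 11752 923773 206285
4 2145 206285 0

1. interest=⌊2949177·104/10000⌋=30671; principal=935525-30671=904854; balance=2949177-904854=2044323
2. interest=⌊2044323·104/10000⌋=21260; principal=935525-21260=914265; balance=2044323-914265=1130058
3. interest=⌊1130058·104/10000⌋=11752; principal=935525-11752=923773; balance=1130058-923773=206285
4. interest=⌊206285·104/10000⌋=2145; principal=min(935525-2145,206285)=206285; balance=206285-206285=0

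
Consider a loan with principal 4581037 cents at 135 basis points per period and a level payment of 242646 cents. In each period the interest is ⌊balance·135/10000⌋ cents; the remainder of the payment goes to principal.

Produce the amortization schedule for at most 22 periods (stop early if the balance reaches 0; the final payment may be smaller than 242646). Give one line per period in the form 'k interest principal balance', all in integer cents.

1 61843 180803 4400234
2 59403 183243 4216991
3 56929 185717 4031274
4 54422 188224 3843050
5 51881 190765 3652285
6 49305 193341 3458944
7 46695 195951 3262993
8 44050 198596 3064397
9 41369 201277 2863120
10 38652 203994 2659126
11 35898 206748 2452378
12 33107 209539 2242839
13 30278 212368 2030471
14 27411 215235 1815236
15 24505 218141 1597095
16 21560 221086 1376009
17 18576 224070 1151939
18 15551 227095 924844
19 12485 230161 694683
20 9378 233268 461415
21 6229 236417 224998
22 3037 224998 0

1. interest=⌊4581037·135/10000⌋=61843; principal=242646-61843=180803; balance=4581037-180803=4400234
2. interest=⌊4400234·135/10000⌋=59403; principal=242646-59403=183243; balance=4400234-183243=4216991
3. interest=⌊4216991·135/10000⌋=56929; principal=242646-56929=185717; balance=4216991-185717=4031274
4. interest=⌊4031274·135/10000⌋=54422; principal=242646-54422=188224; balance=4031274-188224=3843050
5. interest=⌊3843050·135/10000⌋=51881; principal=242646-51881=190765; balance=3843050-190765=3652285
6. interest=⌊3652285·135/10000⌋=49305; principal=242646-49305=193341; balance=3652285-193341=3458944
7. interest=⌊3458944·135/10000⌋=46695; principal=242646-46695=195951; balance=3458944-195951=3262993
8. interest=⌊3262993·135/10000⌋=44050; principal=242646-44050=198596; balance=3262993-198596=3064397
9. interest=⌊3064397·135/10000⌋=41369; principal=242646-41369=201277; balance=3064397-201277=2863120
10. interest=⌊2863120·135/10000⌋=38652; principal=242646-38652=203994; balance=2863120-203994=2659126
11. interest=⌊2659126·135/10000⌋=35898; principal=242646-35898=206748; balance=2659126-206748=2452378
12. interest=⌊2452378·135/10000⌋=33107; principal=242646-33107=209539; balance=2452378-209539=2242839
13. interest=⌊2242839·135/10000⌋=30278; principal=242646-30278=212368; balance=2242839-212368=2030471
14. interest=⌊2030471·135/10000⌋=27411; principal=242646-27411=215235; balance=2030471-215235=1815236
15. interest=⌊1815236·135/10000⌋=24505; principal=242646-24505=218141; balance=1815236-218141=1597095
16. interest=⌊1597095·135/10000⌋=21560; principal=242646-21560=221086; balance=1597095-221086=1376009
17. interest=⌊1376009·135/10000⌋=18576; principal=242646-18576=224070; balance=1376009-224070=1151939
18. interest=⌊1151939·135/10000⌋=15551; principal=242646-15551=227095; balance=1151939-227095=924844
19. interest=⌊924844·135/10000⌋=12485; principal=242646-12485=230161; balance=924844-230161=694683
20. interest=⌊694683·135/10000⌋=9378; principal=242646-9378=233268; balance=694683-233268=461415
21. interest=⌊461415·135/10000⌋=6229; principal=242646-6229=236417; balance=461415-236417=224998
22. interest=⌊224998·135/10000⌋=3037; principal=min(242646-3037,224998)=224998; balance=224998-224998=0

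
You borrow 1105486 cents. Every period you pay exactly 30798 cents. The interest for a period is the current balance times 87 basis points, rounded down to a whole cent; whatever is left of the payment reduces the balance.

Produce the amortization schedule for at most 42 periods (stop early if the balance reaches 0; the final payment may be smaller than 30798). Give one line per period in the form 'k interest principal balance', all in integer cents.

1. interest=⌊1105486·87/10000⌋=9617; principal=30798-9617=21181; balance=1105486-21181=1084305
2. interest=⌊1084305·87/10000⌋=9433; principal=30798-9433=21365; balance=1084305-21365=1062940
3. interest=⌊1062940·87/10000⌋=9247; principal=30798-9247=21551; balance=1062940-21551=1041389
4. interest=⌊1041389·87/10000⌋=9060; principal=30798-9060=21738; balance=1041389-21738=1019651
5. interest=⌊1019651·87/10000⌋=8870; principal=30798-8870=21928; balance=1019651-21928=997723
6. interest=⌊997723·87/10000⌋=8680; principal=30798-8680=22118; balance=997723-22118=975605
7. interest=⌊975605·87/10000⌋=8487; principal=30798-8487=22311; balance=975605-22311=953294
8. interest=⌊953294·87/10000⌋=8293; principal=30798-8293=22505; balance=953294-22505=930789
9. interest=⌊930789·87/10000⌋=8097; principal=30798-8097=22701; balance=930789-22701=908088
10. interest=⌊908088·87/10000⌋=7900; principal=30798-7900=22898; balance=908088-22898=885190
11. interest=⌊885190·87/10000⌋=7701; principal=30798-7701=23097; balance=885190-23097=862093
12. interest=⌊862093·87/10000⌋=7500; principal=30798-7500=23298; balance=862093-23298=838795
13. interest=⌊838795·87/10000⌋=7297; principal=30798-7297=23501; balance=838795-23501=815294
14. interest=⌊815294·87/10000⌋=7093; principal=30798-7093=23705; balance=815294-23705=791589
15. interest=⌊791589·87/10000⌋=6886; principal=30798-6886=23912; balance=791589-23912=767677
16. interest=⌊767677·87/10000⌋=6678; principal=30798-6678=24120; balance=767677-24120=743557
17. interest=⌊743557·87/10000⌋=6468; principal=30798-6468=24330; balance=743557-24330=719227
18. interest=⌊719227·87/10000⌋=6257; principal=30798-6257=24541; balance=719227-24541=694686
19. interest=⌊694686·87/10000⌋=6043; principal=30798-6043=24755; balance=694686-24755=669931
20. interest=⌊669931·87/10000⌋=5828; principal=30798-5828=24970; balance=669931-24970=644961
21. interest=⌊644961·87/10000⌋=5611; principal=30798-5611=25187; balance=644961-25187=619774
22. interest=⌊619774·87/10000⌋=5392; principal=30798-5392=25406; balance=619774-25406=594368
23. interest=⌊594368·87/10000⌋=5171; principal=30798-5171=25627; balance=594368-25627=568741
24. interest=⌊568741·87/10000⌋=4948; principal=30798-4948=25850; balance=568741-25850=542891
25. interest=⌊542891·87/10000⌋=4723; principal=30798-4723=26075; balance=542891-26075=516816
26. interest=⌊516816·87/10000⌋=4496; principal=30798-4496=26302; balance=516816-26302=490514
27. interest=⌊490514·87/10000⌋=4267; principal=30798-4267=26531; balance=490514-26531=463983
28. interest=⌊463983·87/10000⌋=4036; principal=30798-4036=26762; balance=463983-26762=437221
29. interest=⌊437221·87/10000⌋=3803; principal=30798-3803=26995; balance=437221-26995=410226
30. interest=⌊410226·87/10000⌋=3568; principal=30798-3568=27230; balance=410226-27230=382996
31. interest=⌊382996·87/10000⌋=3332; principal=30798-3332=27466; balance=382996-27466=355530
32. interest=⌊355530·87/10000⌋=3093; principal=30798-3093=27705; balance=355530-27705=327825
33. interest=⌊327825·87/10000⌋=2852; principal=30798-2852=27946; balance=327825-27946=299879
34. interest=⌊299879·87/10000⌋=2608; principal=30798-2608=28190; balance=299879-28190=271689
35. interest=⌊271689·87/10000⌋=2363; principal=30798-2363=28435; balance=271689-28435=243254
36. interest=⌊243254·87/10000⌋=2116; principal=30798-2116=28682; balance=243254-28682=214572
37. interest=⌊214572·87/10000⌋=1866; principal=30798-1866=28932; balance=214572-28932=185640
38. interest=⌊185640·87/10000⌋=1615; principal=30798-1615=29183; balance=185640-29183=156457
39. interest=⌊156457·87/10000⌋=1361; principal=30798-1361=29437; balance=156457-29437=127020
40. interest=⌊127020·87/10000⌋=1105; principal=30798-1105=29693; balance=127020-29693=97327
41. interest=⌊97327·87/10000⌋=846; principal=30798-846=29952; balance=97327-29952=67375
42. interest=⌊67375·87/10000⌋=586; principal=30798-586=30212; balance=67375-30212=37163

1 9617 21181 1084305
2 9433 21365 1062940
3 9247 21551 1041389
4 9060 21738 1019651
5 8870 21928 997723
6 8680 22118 975605
7 8487 22311 953294
8 8293 22505 930789
9 8097 22701 908088
10 7900 22898 885190
11 7701 23097 862093
12 7500 23298 838795
13 7297 23501 815294
14 7093 23705 791589
15 6886 23912 767677
16 6678 24120 743557
17 6468 24330 719227
18 6257 24541 694686
19 6043 24755 669931
20 5828 24970 644961
21 5611 25187 619774
22 5392 25406 594368
23 5171 25627 568741
24 4948 25850 542891
25 4723 26075 516816
26 4496 26302 490514
27 4267 26531 463983
28 4036 26762 437221
29 3803 26995 410226
30 3568 27230 382996
31 3332 27466 355530
32 3093 27705 327825
33 2852 27946 299879
34 2608 28190 271689
35 2363 28435 243254
36 2116 28682 214572
37 1866 28932 185640
38 1615 29183 156457
39 1361 29437 127020
40 1105 29693 97327
41 846 29952 67375
42 586 30212 37163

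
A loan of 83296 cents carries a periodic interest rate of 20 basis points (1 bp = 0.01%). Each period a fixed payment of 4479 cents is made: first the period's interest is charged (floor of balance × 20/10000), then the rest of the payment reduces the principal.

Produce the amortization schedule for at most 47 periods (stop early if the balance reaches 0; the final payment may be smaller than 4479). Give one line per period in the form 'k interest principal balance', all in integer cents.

1. interest=⌊83296·20/10000⌋=166; principal=4479-166=4313; balance=83296-4313=78983
2. interest=⌊78983·20/10000⌋=157; principal=4479-157=4322; balance=78983-4322=74661
3. interest=⌊74661·20/10000⌋=149; principal=4479-149=4330; balance=74661-4330=70331
4. interest=⌊70331·20/10000⌋=140; principal=4479-140=4339; balance=70331-4339=65992
5. interest=⌊65992·20/10000⌋=131; principal=4479-131=4348; balance=65992-4348=61644
6. interest=⌊61644·20/10000⌋=123; principal=4479-123=4356; balance=61644-4356=57288
7. interest=⌊57288·20/10000⌋=114; principal=4479-114=4365; balance=57288-4365=52923
8. interest=⌊52923·20/10000⌋=105; principal=4479-105=4374; balance=52923-4374=48549
9. interest=⌊48549·20/10000⌋=97; principal=4479-97=4382; balance=48549-4382=44167
10. interest=⌊44167·20/10000⌋=88; principal=4479-88=4391; balance=44167-4391=39776
11. interest=⌊39776·20/10000⌋=79; principal=4479-79=4400; balance=39776-4400=35376
12. interest=⌊35376·20/10000⌋=70; principal=4479-70=4409; balance=35376-4409=30967
13. interest=⌊30967·20/10000⌋=61; principal=4479-61=4418; balance=30967-4418=26549
14. interest=⌊26549·20/10000⌋=53; principal=4479-53=4426; balance=26549-4426=22123
15. interest=⌊22123·20/10000⌋=44; principal=4479-44=4435; balance=22123-4435=17688
16. interest=⌊17688·20/10000⌋=35; principal=4479-35=4444; balance=17688-4444=13244
17. interest=⌊13244·20/10000⌋=26; principal=4479-26=4453; balance=13244-4453=8791
18. interest=⌊8791·20/10000⌋=17; principal=4479-17=4462; balance=8791-4462=4329
19. interest=⌊4329·20/10000⌋=8; principal=min(4479-8,4329)=4329; balance=4329-4329=0

1 166 4313 78983
2 157 4322 74661
3 149 4330 70331
4 140 4339 65992
5 131 4348 61644
6 123 4356 57288
7 114 4365 52923
8 105 4374 48549
9 97 4382 44167
10 88 4391 39776
11 79 4400 35376
12 70 4409 30967
13 61 4418 26549
14 53 4426 22123
15 44 4435 17688
16 35 4444 13244
17 26 4453 8791
18 17 4462 4329
19 8 4329 0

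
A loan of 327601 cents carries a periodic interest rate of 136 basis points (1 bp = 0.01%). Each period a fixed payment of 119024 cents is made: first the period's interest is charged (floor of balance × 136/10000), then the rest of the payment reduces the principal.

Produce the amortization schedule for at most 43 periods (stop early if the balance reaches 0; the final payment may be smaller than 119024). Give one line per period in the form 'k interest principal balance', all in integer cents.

1 4455 114569 213032
2 2897 116127 96905
3 1317 96905 0

1. interest=⌊327601·136/10000⌋=4455; principal=119024-4455=114569; balance=327601-114569=213032
2. interest=⌊213032·136/10000⌋=2897; principal=119024-2897=116127; balance=213032-116127=96905
3. interest=⌊96905·136/10000⌋=1317; principal=min(119024-1317,96905)=96905; balance=96905-96905=0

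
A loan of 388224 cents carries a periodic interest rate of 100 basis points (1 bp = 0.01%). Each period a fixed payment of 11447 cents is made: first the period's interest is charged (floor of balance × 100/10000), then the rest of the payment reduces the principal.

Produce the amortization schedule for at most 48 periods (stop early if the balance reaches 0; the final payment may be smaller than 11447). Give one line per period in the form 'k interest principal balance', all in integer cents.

1 3882 7565 380659
2 3806 7641 373018
3 3730 7717 365301
4 3653 7794 357507
5 3575 7872 349635
6 3496 7951 341684
7 3416 8031 333653
8 3336 8111 325542
9 3255 8192 317350
10 3173 8274 309076
11 3090 8357 300719
12 3007 8440 292279
13 2922 8525 283754
14 2837 8610 275144
15 2751 8696 266448
16 2664 8783 257665
17 2576 8871 248794
18 2487 8960 239834
19 2398 9049 230785
20 2307 9140 221645
21 2216 9231 212414
22 2124 9323 203091
23 2030 9417 193674
24 1936 9511 184163
25 1841 9606 174557
26 1745 9702 164855
27 1648 9799 155056
28 1550 9897 145159
29 1451 9996 135163
30 1351 10096 125067
31 1250 10197 114870
32 1148 10299 104571
33 1045 10402 94169
34 941 10506 83663
35 836 10611 73052
36 730 10717 62335
37 623 10824 51511
38 515 10932 40579
39 405 11042 29537
40 295 11152 18385
41 183 11264 7121
42 71 7121 0

1. interest=⌊388224·100/10000⌋=3882; principal=11447-3882=7565; balance=388224-7565=380659
2. interest=⌊380659·100/10000⌋=3806; principal=11447-3806=7641; balance=380659-7641=373018
3. interest=⌊373018·100/10000⌋=3730; principal=11447-3730=7717; balance=373018-7717=365301
4. interest=⌊365301·100/10000⌋=3653; principal=11447-3653=7794; balance=365301-7794=357507
5. interest=⌊357507·100/10000⌋=3575; principal=11447-3575=7872; balance=357507-7872=349635
6. interest=⌊349635·100/10000⌋=3496; principal=11447-3496=7951; balance=349635-7951=341684
7. interest=⌊341684·100/10000⌋=3416; principal=11447-3416=8031; balance=341684-8031=333653
8. interest=⌊333653·100/10000⌋=3336; principal=11447-3336=8111; balance=333653-8111=325542
9. interest=⌊325542·100/10000⌋=3255; principal=11447-3255=8192; balance=325542-8192=317350
10. interest=⌊317350·100/10000⌋=3173; principal=11447-3173=8274; balance=317350-8274=309076
11. interest=⌊309076·100/10000⌋=3090; principal=11447-3090=8357; balance=309076-8357=300719
12. interest=⌊300719·100/10000⌋=3007; principal=11447-3007=8440; balance=300719-8440=292279
13. interest=⌊292279·100/10000⌋=2922; principal=11447-2922=8525; balance=292279-8525=283754
14. interest=⌊283754·100/10000⌋=2837; principal=11447-2837=8610; balance=283754-8610=275144
15. interest=⌊275144·100/10000⌋=2751; principal=11447-2751=8696; balance=275144-8696=266448
16. interest=⌊266448·100/10000⌋=2664; principal=11447-2664=8783; balance=266448-8783=257665
17. interest=⌊257665·100/10000⌋=2576; principal=11447-2576=8871; balance=257665-8871=248794
18. interest=⌊248794·100/10000⌋=2487; principal=11447-2487=8960; balance=248794-8960=239834
19. interest=⌊239834·100/10000⌋=2398; principal=11447-2398=9049; balance=239834-9049=230785
20. interest=⌊230785·100/10000⌋=2307; principal=11447-2307=9140; balance=230785-9140=221645
21. interest=⌊221645·100/10000⌋=2216; principal=11447-2216=9231; balance=221645-9231=212414
22. interest=⌊212414·100/10000⌋=2124; principal=11447-2124=9323; balance=212414-9323=203091
23. interest=⌊203091·100/10000⌋=2030; principal=11447-2030=9417; balance=203091-9417=193674
24. interest=⌊193674·100/10000⌋=1936; principal=11447-1936=9511; balance=193674-9511=184163
25. interest=⌊184163·100/10000⌋=1841; principal=11447-1841=9606; balance=184163-9606=174557
26. interest=⌊174557·100/10000⌋=1745; principal=11447-1745=9702; balance=174557-9702=164855
27. interest=⌊164855·100/10000⌋=1648; principal=11447-1648=9799; balance=164855-9799=155056
28. interest=⌊155056·100/10000⌋=1550; principal=11447-1550=9897; balance=155056-9897=145159
29. interest=⌊145159·100/10000⌋=1451; principal=11447-1451=9996; balance=145159-9996=135163
30. interest=⌊135163·100/10000⌋=1351; principal=11447-1351=10096; balance=135163-10096=125067
31. interest=⌊125067·100/10000⌋=1250; principal=11447-1250=10197; balance=125067-10197=114870
32. interest=⌊114870·100/10000⌋=1148; principal=11447-1148=10299; balance=114870-10299=104571
33. interest=⌊104571·100/10000⌋=1045; principal=11447-1045=10402; balance=104571-10402=94169
34. interest=⌊94169·100/10000⌋=941; principal=11447-941=10506; balance=94169-10506=83663
35. interest=⌊83663·100/10000⌋=836; principal=11447-836=10611; balance=83663-10611=73052
36. interest=⌊73052·100/10000⌋=730; principal=11447-730=10717; balance=73052-10717=62335
37. interest=⌊62335·100/10000⌋=623; principal=11447-623=10824; balance=62335-10824=51511
38. interest=⌊51511·100/10000⌋=515; principal=11447-515=10932; balance=51511-10932=40579
39. interest=⌊40579·100/10000⌋=405; principal=11447-405=11042; balance=40579-11042=29537
40. interest=⌊29537·100/10000⌋=295; principal=11447-295=11152; balance=29537-11152=18385
41. interest=⌊18385·100/10000⌋=183; principal=11447-183=11264; balance=18385-11264=7121
42. interest=⌊7121·100/10000⌋=71; principal=min(11447-71,7121)=7121; balance=7121-7121=0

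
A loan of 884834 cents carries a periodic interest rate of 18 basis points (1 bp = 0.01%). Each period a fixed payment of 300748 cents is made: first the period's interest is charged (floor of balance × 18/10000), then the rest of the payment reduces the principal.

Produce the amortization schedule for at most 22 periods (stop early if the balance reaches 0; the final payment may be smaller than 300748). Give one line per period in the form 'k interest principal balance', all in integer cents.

1 1592 299156 585678
2 1054 299694 285984
3 514 285984 0

1. interest=⌊884834·18/10000⌋=1592; principal=300748-1592=299156; balance=884834-299156=585678
2. interest=⌊585678·18/10000⌋=1054; principal=300748-1054=299694; balance=585678-299694=285984
3. interest=⌊285984·18/10000⌋=514; principal=min(300748-514,285984)=285984; balance=285984-285984=0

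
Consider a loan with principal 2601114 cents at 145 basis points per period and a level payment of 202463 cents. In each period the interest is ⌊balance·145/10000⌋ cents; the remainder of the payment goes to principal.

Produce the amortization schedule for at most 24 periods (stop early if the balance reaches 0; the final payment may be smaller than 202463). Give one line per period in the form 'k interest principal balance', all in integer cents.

1. interest=⌊2601114·145/10000⌋=37716; principal=202463-37716=164747; balance=2601114-164747=2436367
2. interest=⌊2436367·145/10000⌋=35327; principal=202463-35327=167136; balance=2436367-167136=2269231
3. interest=⌊2269231·145/10000⌋=32903; principal=202463-32903=169560; balance=2269231-169560=2099671
4. interest=⌊2099671·145/10000⌋=30445; principal=202463-30445=172018; balance=2099671-172018=1927653
5. interest=⌊1927653·145/10000⌋=27950; principal=202463-27950=174513; balance=1927653-174513=1753140
6. interest=⌊1753140·145/10000⌋=25420; principal=202463-25420=177043; balance=1753140-177043=1576097
7. interest=⌊1576097·145/10000⌋=22853; principal=202463-22853=179610; balance=1576097-179610=1396487
8. interest=⌊1396487·145/10000⌋=20249; principal=202463-20249=182214; balance=1396487-182214=1214273
9. interest=⌊1214273·145/10000⌋=17606; principal=202463-17606=184857; balance=1214273-184857=1029416
10. interest=⌊1029416·145/10000⌋=14926; principal=202463-14926=187537; balance=1029416-187537=841879
11. interest=⌊841879·145/10000⌋=12207; principal=202463-12207=190256; balance=841879-190256=651623
12. interest=⌊651623·145/10000⌋=9448; principal=202463-9448=193015; balance=651623-193015=458608
13. interest=⌊458608·145/10000⌋=6649; principal=202463-6649=195814; balance=458608-195814=262794
14. interest=⌊262794·145/10000⌋=3810; principal=202463-3810=198653; balance=262794-198653=64141
15. interest=⌊64141·145/10000⌋=930; principal=min(202463-930,64141)=64141; balance=64141-64141=0

1 37716 164747 2436367
2 35327 167136 2269231
3 32903 169560 2099671
4 30445 172018 1927653
5 27950 174513 1753140
6 25420 177043 1576097
7 22853 179610 1396487
8 20249 182214 1214273
9 17606 184857 1029416
10 14926 187537 841879
11 12207 190256 651623
12 9448 193015 458608
13 6649 195814 262794
14 3810 198653 64141
15 930 64141 0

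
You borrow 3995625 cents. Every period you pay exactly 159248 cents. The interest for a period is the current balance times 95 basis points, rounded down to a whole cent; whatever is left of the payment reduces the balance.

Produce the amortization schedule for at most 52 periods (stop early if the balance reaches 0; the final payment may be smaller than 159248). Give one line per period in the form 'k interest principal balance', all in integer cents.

1 37958 121290 3874335
2 36806 122442 3751893
3 35642 123606 3628287
4 34468 124780 3503507
5 33283 125965 3377542
6 32086 127162 3250380
7 30878 128370 3122010
8 29659 129589 2992421
9 28427 130821 2861600
10 27185 132063 2729537
11 25930 133318 2596219
12 24664 134584 2461635
13 23385 135863 2325772
14 22094 137154 2188618
15 20791 138457 2050161
16 19476 139772 1910389
17 18148 141100 1769289
18 16808 142440 1626849
19 15455 143793 1483056
20 14089 145159 1337897
21 12710 146538 1191359
22 11317 147931 1043428
23 9912 149336 894092
24 8493 150755 743337
25 7061 152187 591150
26 5615 153633 437517
27 4156 155092 282425
28 2683 156565 125860
29 1195 125860 0

1. interest=⌊3995625·95/10000⌋=37958; principal=159248-37958=121290; balance=3995625-121290=3874335
2. interest=⌊3874335·95/10000⌋=36806; principal=159248-36806=122442; balance=3874335-122442=3751893
3. interest=⌊3751893·95/10000⌋=35642; principal=159248-35642=123606; balance=3751893-123606=3628287
4. interest=⌊3628287·95/10000⌋=34468; principal=159248-34468=124780; balance=3628287-124780=3503507
5. interest=⌊3503507·95/10000⌋=33283; principal=159248-33283=125965; balance=3503507-125965=3377542
6. interest=⌊3377542·95/10000⌋=32086; principal=159248-32086=127162; balance=3377542-127162=3250380
7. interest=⌊3250380·95/10000⌋=30878; principal=159248-30878=128370; balance=3250380-128370=3122010
8. interest=⌊3122010·95/10000⌋=29659; principal=159248-29659=129589; balance=3122010-129589=2992421
9. interest=⌊2992421·95/10000⌋=28427; principal=159248-28427=130821; balance=2992421-130821=2861600
10. interest=⌊2861600·95/10000⌋=27185; principal=159248-27185=132063; balance=2861600-132063=2729537
11. interest=⌊2729537·95/10000⌋=25930; principal=159248-25930=133318; balance=2729537-133318=2596219
12. interest=⌊2596219·95/10000⌋=24664; principal=159248-24664=134584; balance=2596219-134584=2461635
13. interest=⌊2461635·95/10000⌋=23385; principal=159248-23385=135863; balance=2461635-135863=2325772
14. interest=⌊2325772·95/10000⌋=22094; principal=159248-22094=137154; balance=2325772-137154=2188618
15. interest=⌊2188618·95/10000⌋=20791; principal=159248-20791=138457; balance=2188618-138457=2050161
16. interest=⌊2050161·95/10000⌋=19476; principal=159248-19476=139772; balance=2050161-139772=1910389
17. interest=⌊1910389·95/10000⌋=18148; principal=159248-18148=141100; balance=1910389-141100=1769289
18. interest=⌊1769289·95/10000⌋=16808; principal=159248-16808=142440; balance=1769289-142440=1626849
19. interest=⌊1626849·95/10000⌋=15455; principal=159248-15455=143793; balance=1626849-143793=1483056
20. interest=⌊1483056·95/10000⌋=14089; principal=159248-14089=145159; balance=1483056-145159=1337897
21. interest=⌊1337897·95/10000⌋=12710; principal=159248-12710=146538; balance=1337897-146538=1191359
22. interest=⌊1191359·95/10000⌋=11317; principal=159248-11317=147931; balance=1191359-147931=1043428
23. interest=⌊1043428·95/10000⌋=9912; principal=159248-9912=149336; balance=1043428-149336=894092
24. interest=⌊894092·95/10000⌋=8493; principal=159248-8493=150755; balance=894092-150755=743337
25. interest=⌊743337·95/10000⌋=7061; principal=159248-7061=152187; balance=743337-152187=591150
26. interest=⌊591150·95/10000⌋=5615; principal=159248-5615=153633; balance=591150-153633=437517
27. interest=⌊437517·95/10000⌋=4156; principal=159248-4156=155092; balance=437517-155092=282425
28. interest=⌊282425·95/10000⌋=2683; principal=159248-2683=156565; balance=282425-156565=125860
29. interest=⌊125860·95/10000⌋=1195; principal=min(159248-1195,125860)=125860; balance=125860-125860=0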